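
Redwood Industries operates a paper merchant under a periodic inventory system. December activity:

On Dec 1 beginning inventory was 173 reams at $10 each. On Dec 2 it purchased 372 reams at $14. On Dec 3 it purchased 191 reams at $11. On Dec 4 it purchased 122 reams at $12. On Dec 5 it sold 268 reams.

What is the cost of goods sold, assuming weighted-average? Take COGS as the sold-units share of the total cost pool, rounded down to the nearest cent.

Dec 5, sell 268: 268/858 × $10,503.00 → $3,280.65
Ending inventory (cost pool remaining) = $7,222.35
Check: goods available $10,503.00 = COGS $3,280.65 + ending $7,222.35

COGS = $3,280.65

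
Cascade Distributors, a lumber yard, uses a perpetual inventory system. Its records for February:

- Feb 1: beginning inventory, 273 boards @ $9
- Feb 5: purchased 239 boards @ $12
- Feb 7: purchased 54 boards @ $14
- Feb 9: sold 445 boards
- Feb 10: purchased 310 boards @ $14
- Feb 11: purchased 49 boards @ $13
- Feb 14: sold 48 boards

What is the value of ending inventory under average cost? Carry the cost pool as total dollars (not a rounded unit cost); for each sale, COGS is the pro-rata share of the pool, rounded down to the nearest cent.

Ending inventory = $5,649.31

After Feb 1: 273 on hand, pool $2,457.00 (≈ $9.0000 each)
After Feb 5: 512 on hand, pool $5,325.00 (≈ $10.4004 each)
After Feb 7: 566 on hand, pool $6,081.00 (≈ $10.7438 each)
Feb 9, sell 445: 445/566 × $6,081.00 → $4,780.99
After Feb 10: 431 on hand, pool $5,640.01 (≈ $13.0859 each)
After Feb 11: 480 on hand, pool $6,277.01 (≈ $13.0771 each)
Feb 14, sell 48: 48/480 × $6,277.01 → $627.70
Total COGS = $4,780.99 + $627.70 = $5,408.69
Ending inventory (cost pool remaining) = $5,649.31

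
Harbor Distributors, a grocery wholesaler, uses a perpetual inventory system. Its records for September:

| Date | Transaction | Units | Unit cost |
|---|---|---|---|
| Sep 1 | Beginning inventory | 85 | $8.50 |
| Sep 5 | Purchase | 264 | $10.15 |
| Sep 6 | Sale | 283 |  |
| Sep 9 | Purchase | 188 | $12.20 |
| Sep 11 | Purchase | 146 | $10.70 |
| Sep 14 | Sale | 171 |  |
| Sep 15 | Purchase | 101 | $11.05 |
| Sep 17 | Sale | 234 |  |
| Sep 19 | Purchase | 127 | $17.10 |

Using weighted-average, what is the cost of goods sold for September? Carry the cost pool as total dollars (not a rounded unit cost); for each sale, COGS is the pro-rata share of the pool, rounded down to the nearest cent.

After Sep 1: 85 on hand, pool $722.50 (≈ $8.5000 each)
After Sep 5: 349 on hand, pool $3,402.10 (≈ $9.7481 each)
Sep 6, sell 283: 283/349 × $3,402.10 → $2,758.72
After Sep 9: 254 on hand, pool $2,936.98 (≈ $11.5629 each)
After Sep 11: 400 on hand, pool $4,499.18 (≈ $11.2480 each)
Sep 14, sell 171: 171/400 × $4,499.18 → $1,923.39
After Sep 15: 330 on hand, pool $3,691.84 (≈ $11.1874 each)
Sep 17, sell 234: 234/330 × $3,691.84 → $2,617.85
After Sep 19: 223 on hand, pool $3,245.69 (≈ $14.5547 each)
Total COGS = $2,758.72 + $1,923.39 + $2,617.85 = $7,299.96
Ending inventory (cost pool remaining) = $3,245.69
Check: goods available $10,545.65 = COGS $7,299.96 + ending $3,245.69

COGS = $7,299.96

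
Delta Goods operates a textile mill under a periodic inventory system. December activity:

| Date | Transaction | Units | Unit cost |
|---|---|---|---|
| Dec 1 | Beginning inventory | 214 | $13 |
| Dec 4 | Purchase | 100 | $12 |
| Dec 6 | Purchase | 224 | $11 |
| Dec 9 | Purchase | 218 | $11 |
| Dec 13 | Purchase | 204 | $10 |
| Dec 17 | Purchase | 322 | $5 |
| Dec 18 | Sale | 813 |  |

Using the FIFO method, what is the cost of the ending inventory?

Dec 18, 813 sold [FIFO — oldest first]: 214 @ $13 + 100 @ $12 + 224 @ $11 + 218 @ $11 + 57 @ $10 = $9,414
Ending inventory: 147 @ $10 + 322 @ $5 = $3,080

Ending inventory = $3,080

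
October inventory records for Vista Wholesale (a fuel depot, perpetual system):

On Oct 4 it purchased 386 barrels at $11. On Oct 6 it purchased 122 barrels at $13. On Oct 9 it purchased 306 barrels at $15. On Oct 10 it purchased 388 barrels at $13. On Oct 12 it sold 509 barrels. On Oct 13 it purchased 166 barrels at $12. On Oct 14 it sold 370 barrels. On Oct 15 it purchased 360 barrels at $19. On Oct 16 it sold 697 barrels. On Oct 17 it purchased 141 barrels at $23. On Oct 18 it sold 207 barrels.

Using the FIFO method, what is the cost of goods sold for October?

Oct 12, 509 sold [FIFO — oldest first]: 386 @ $11 + 122 @ $13 + 1 @ $15 = $5,847
Oct 14, 370 sold [FIFO — oldest first]: 305 @ $15 + 65 @ $13 = $5,420
Oct 16, 697 sold [FIFO — oldest first]: 323 @ $13 + 166 @ $12 + 208 @ $19 = $10,143
Oct 18, 207 sold [FIFO — oldest first]: 152 @ $19 + 55 @ $23 = $4,153
Total COGS = $5,847 + $5,420 + $10,143 + $4,153 = $25,563
Ending inventory: 86 @ $23 = $1,978
Check: goods available $27,541 = COGS $25,563 + ending $1,978

COGS = $25,563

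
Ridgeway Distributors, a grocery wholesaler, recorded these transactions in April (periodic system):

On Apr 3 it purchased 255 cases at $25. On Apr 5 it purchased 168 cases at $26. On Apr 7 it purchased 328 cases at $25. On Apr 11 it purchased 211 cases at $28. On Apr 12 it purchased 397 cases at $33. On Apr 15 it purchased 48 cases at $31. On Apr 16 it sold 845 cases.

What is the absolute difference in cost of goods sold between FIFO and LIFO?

FIFO COGS: 255 @ $25 + 168 @ $26 + 328 @ $25 + 94 @ $28 = $21,575
LIFO COGS: 48 @ $31 + 397 @ $33 + 211 @ $28 + 189 @ $25 = $25,222
Difference = |$21,575 − $25,222| = $3,647

$3,647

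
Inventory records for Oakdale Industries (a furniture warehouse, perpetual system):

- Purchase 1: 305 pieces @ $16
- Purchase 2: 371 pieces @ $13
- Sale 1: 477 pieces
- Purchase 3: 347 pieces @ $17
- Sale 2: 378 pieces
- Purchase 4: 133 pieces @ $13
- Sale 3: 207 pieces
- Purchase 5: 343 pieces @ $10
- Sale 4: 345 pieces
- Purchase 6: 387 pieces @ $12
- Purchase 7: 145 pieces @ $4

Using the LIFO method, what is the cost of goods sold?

COGS = $19,289

Sale 1 (477) [LIFO — newest first]: 371 @ $13 + 106 @ $16 = $6,519
Sale 2 (378) [LIFO — newest first]: 347 @ $17 + 31 @ $16 = $6,395
Sale 3 (207) [LIFO — newest first]: 133 @ $13 + 74 @ $16 = $2,913
Sale 4 (345) [LIFO — newest first]: 343 @ $10 + 2 @ $16 = $3,462
Total COGS = $6,519 + $6,395 + $2,913 + $3,462 = $19,289
Ending inventory: 92 @ $16 + 387 @ $12 + 145 @ $4 = $6,696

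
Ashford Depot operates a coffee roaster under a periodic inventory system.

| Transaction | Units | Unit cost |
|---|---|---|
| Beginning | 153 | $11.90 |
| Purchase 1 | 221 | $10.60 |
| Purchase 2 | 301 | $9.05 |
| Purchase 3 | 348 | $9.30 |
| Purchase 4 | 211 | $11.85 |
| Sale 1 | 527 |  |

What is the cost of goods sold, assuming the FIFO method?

COGS = $5,547.95

Sale 1 (527) [FIFO — oldest first]: 153 @ $11.90 + 221 @ $10.60 + 153 @ $9.05 = $5,547.95
Ending inventory: 148 @ $9.05 + 348 @ $9.30 + 211 @ $11.85 = $7,076.15
Check: goods available $12,624.10 = COGS $5,547.95 + ending $7,076.15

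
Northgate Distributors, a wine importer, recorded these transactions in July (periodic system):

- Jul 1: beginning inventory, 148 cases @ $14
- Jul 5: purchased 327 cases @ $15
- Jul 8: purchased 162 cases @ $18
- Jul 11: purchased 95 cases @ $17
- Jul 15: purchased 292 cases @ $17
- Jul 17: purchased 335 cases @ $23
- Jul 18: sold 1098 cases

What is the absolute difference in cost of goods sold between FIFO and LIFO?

$2,236

FIFO COGS: 148 @ $14 + 327 @ $15 + 162 @ $18 + 95 @ $17 + 292 @ $17 + 74 @ $23 = $18,174
LIFO COGS: 335 @ $23 + 292 @ $17 + 95 @ $17 + 162 @ $18 + 214 @ $15 = $20,410
Difference = |$18,174 − $20,410| = $2,236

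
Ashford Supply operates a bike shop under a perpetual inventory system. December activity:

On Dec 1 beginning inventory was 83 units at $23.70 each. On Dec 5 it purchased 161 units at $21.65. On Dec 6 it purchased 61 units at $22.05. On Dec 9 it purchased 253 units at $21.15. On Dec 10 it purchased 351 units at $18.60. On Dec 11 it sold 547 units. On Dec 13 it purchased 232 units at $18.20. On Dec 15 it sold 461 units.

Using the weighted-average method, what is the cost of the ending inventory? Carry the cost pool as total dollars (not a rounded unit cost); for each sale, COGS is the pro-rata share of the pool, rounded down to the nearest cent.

After Dec 1: 83 on hand, pool $1,967.10 (≈ $23.7000 each)
After Dec 5: 244 on hand, pool $5,452.75 (≈ $22.3473 each)
After Dec 6: 305 on hand, pool $6,797.80 (≈ $22.2879 each)
After Dec 9: 558 on hand, pool $12,148.75 (≈ $21.7720 each)
After Dec 10: 909 on hand, pool $18,677.35 (≈ $20.5471 each)
Dec 11, sell 547: 547/909 × $18,677.35 → $11,239.28
After Dec 13: 594 on hand, pool $11,660.47 (≈ $19.6304 each)
Dec 15, sell 461: 461/594 × $11,660.47 → $9,049.62
Total COGS = $11,239.28 + $9,049.62 = $20,288.90
Ending inventory (cost pool remaining) = $2,610.85

Ending inventory = $2,610.85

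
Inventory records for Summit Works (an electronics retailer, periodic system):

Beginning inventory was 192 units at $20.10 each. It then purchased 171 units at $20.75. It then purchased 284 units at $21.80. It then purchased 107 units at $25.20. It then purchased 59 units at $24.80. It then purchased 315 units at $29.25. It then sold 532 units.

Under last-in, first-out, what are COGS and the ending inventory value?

Sale 1 (532) [LIFO — newest first]: 315 @ $29.25 + 59 @ $24.80 + 107 @ $25.20 + 51 @ $21.80 = $14,485.15
Ending inventory: 192 @ $20.10 + 171 @ $20.75 + 233 @ $21.80 = $12,486.85

COGS = $14,485.15; ending inventory = $12,486.85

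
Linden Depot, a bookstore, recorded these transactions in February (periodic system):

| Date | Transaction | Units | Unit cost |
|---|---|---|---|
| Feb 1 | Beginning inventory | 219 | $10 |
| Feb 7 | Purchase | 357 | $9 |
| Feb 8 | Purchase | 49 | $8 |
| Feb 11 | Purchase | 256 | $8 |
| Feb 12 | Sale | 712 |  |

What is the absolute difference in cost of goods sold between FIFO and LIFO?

$338

FIFO COGS: 219 @ $10 + 357 @ $9 + 49 @ $8 + 87 @ $8 = $6,491
LIFO COGS: 256 @ $8 + 49 @ $8 + 357 @ $9 + 50 @ $10 = $6,153
Difference = |$6,491 − $6,153| = $338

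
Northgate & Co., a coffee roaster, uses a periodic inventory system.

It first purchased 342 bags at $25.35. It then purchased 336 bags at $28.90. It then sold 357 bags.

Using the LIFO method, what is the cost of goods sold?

Sale 1 (357) [LIFO — newest first]: 336 @ $28.90 + 21 @ $25.35 = $10,242.75
Ending inventory: 321 @ $25.35 = $8,137.35

COGS = $10,242.75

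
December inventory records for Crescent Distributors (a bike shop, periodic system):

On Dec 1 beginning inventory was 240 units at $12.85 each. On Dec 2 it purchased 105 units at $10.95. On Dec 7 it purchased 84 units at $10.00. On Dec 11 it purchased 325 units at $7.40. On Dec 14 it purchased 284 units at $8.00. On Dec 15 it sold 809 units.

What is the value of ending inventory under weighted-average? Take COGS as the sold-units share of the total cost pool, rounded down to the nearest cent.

Ending inventory = $2,151.18

Dec 15, sell 809: 809/1038 × $9,750.75 → $7,599.57
Ending inventory (cost pool remaining) = $2,151.18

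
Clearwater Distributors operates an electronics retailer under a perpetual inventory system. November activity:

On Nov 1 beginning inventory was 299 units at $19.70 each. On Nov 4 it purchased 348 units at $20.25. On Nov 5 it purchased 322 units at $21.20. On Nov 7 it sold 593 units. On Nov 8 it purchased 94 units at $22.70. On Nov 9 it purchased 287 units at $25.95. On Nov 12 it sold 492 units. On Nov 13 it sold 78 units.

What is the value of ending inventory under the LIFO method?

Ending inventory = $3,683.90

Nov 7, 593 sold [LIFO — newest first]: 322 @ $21.20 + 271 @ $20.25 = $12,314.15
Nov 12, 492 sold [LIFO — newest first]: 287 @ $25.95 + 94 @ $22.70 + 77 @ $20.25 + 34 @ $19.70 = $11,810.50
Nov 13, 78 sold [LIFO — newest first]: 78 @ $19.70 = $1,536.60
Total COGS = $12,314.15 + $11,810.50 + $1,536.60 = $25,661.25
Ending inventory: 187 @ $19.70 = $3,683.90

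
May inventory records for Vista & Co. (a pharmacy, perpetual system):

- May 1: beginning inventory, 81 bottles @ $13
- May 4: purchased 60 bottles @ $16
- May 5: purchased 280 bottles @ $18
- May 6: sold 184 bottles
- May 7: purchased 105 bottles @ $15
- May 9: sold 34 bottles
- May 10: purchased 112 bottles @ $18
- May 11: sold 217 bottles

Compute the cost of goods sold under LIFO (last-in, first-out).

May 6, 184 sold [LIFO — newest first]: 184 @ $18 = $3,312
May 9, 34 sold [LIFO — newest first]: 34 @ $15 = $510
May 11, 217 sold [LIFO — newest first]: 112 @ $18 + 71 @ $15 + 34 @ $18 = $3,693
Total COGS = $3,312 + $510 + $3,693 = $7,515
Ending inventory: 81 @ $13 + 60 @ $16 + 62 @ $18 = $3,129

COGS = $7,515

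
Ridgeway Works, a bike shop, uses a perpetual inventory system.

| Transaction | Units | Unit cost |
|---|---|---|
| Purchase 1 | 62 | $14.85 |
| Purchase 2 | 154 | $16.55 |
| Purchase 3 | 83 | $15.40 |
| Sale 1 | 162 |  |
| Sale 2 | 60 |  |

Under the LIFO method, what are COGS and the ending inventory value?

Sale 1 (162) [LIFO — newest first]: 83 @ $15.40 + 79 @ $16.55 = $2,585.65
Sale 2 (60) [LIFO — newest first]: 60 @ $16.55 = $993.00
Total COGS = $2,585.65 + $993.00 = $3,578.65
Ending inventory: 62 @ $14.85 + 15 @ $16.55 = $1,168.95
Check: goods available $4,747.60 = COGS $3,578.65 + ending $1,168.95

COGS = $3,578.65; ending inventory = $1,168.95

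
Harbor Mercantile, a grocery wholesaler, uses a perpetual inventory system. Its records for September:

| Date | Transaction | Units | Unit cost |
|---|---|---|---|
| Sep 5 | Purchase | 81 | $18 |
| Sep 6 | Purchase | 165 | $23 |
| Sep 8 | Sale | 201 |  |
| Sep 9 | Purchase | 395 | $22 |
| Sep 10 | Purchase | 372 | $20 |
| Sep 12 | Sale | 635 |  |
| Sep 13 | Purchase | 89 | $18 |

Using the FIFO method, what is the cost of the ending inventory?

Sep 8, 201 sold [FIFO — oldest first]: 81 @ $18 + 120 @ $23 = $4,218
Sep 12, 635 sold [FIFO — oldest first]: 45 @ $23 + 395 @ $22 + 195 @ $20 = $13,625
Total COGS = $4,218 + $13,625 = $17,843
Ending inventory: 177 @ $20 + 89 @ $18 = $5,142

Ending inventory = $5,142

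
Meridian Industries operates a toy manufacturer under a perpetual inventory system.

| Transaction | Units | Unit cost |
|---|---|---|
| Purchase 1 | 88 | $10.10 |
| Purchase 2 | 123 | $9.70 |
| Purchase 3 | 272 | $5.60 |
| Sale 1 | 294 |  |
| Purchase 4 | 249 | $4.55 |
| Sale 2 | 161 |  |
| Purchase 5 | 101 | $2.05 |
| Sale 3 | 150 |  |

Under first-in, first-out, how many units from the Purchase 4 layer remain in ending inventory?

127

Sale 1 (294) [FIFO — oldest first]: 88 @ $10.10 + 123 @ $9.70 + 83 @ $5.60 = $2,546.70
Sale 2 (161) [FIFO — oldest first]: 161 @ $5.60 = $901.60
Sale 3 (150) [FIFO — oldest first]: 28 @ $5.60 + 122 @ $4.55 = $711.90
Total COGS = $2,546.70 + $901.60 + $711.90 = $4,160.20
Ending inventory: 127 @ $4.55 + 101 @ $2.05 = $784.90
Check: goods available $4,945.10 = COGS $4,160.20 + ending $784.90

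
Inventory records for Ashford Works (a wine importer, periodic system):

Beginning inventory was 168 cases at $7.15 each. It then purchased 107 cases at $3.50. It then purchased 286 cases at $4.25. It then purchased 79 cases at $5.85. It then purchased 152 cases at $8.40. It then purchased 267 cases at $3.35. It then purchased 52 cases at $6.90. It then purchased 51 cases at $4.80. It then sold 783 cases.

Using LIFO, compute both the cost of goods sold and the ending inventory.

COGS = $4,010.50; ending inventory = $2,017.70

Sale 1 (783) [LIFO — newest first]: 51 @ $4.80 + 52 @ $6.90 + 267 @ $3.35 + 152 @ $8.40 + 79 @ $5.85 + 182 @ $4.25 = $4,010.50
Ending inventory: 168 @ $7.15 + 107 @ $3.50 + 104 @ $4.25 = $2,017.70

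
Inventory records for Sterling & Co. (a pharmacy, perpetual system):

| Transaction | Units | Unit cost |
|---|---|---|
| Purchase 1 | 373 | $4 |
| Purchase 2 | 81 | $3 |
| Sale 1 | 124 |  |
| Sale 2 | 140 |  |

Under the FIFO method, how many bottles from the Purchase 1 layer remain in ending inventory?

Sale 1 (124) [FIFO — oldest first]: 124 @ $4 = $496
Sale 2 (140) [FIFO — oldest first]: 140 @ $4 = $560
Total COGS = $496 + $560 = $1,056
Ending inventory: 109 @ $4 + 81 @ $3 = $679

109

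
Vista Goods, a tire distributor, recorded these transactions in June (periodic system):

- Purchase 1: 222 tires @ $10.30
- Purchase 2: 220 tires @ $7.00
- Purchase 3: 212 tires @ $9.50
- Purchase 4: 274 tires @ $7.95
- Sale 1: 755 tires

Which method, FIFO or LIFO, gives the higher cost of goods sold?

FIFO

FIFO COGS: 222 @ $10.30 + 220 @ $7.00 + 212 @ $9.50 + 101 @ $7.95 = $6,643.55
LIFO COGS: 274 @ $7.95 + 212 @ $9.50 + 220 @ $7.00 + 49 @ $10.30 = $6,237.00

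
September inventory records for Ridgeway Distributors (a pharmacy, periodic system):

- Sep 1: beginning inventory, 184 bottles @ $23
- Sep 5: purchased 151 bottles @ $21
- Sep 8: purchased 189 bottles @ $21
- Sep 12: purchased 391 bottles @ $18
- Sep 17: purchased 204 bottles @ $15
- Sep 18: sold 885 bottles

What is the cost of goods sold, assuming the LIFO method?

COGS = $16,188

Sep 18, 885 sold [LIFO — newest first]: 204 @ $15 + 391 @ $18 + 189 @ $21 + 101 @ $21 = $16,188
Ending inventory: 184 @ $23 + 50 @ $21 = $5,282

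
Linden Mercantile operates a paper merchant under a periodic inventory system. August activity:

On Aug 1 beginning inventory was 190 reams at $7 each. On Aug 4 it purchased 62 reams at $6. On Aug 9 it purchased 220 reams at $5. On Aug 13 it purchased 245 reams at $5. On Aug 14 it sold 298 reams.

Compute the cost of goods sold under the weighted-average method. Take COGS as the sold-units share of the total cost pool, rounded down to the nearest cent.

Aug 14, sell 298: 298/717 × $4,027.00 → $1,673.70
Ending inventory (cost pool remaining) = $2,353.30

COGS = $1,673.70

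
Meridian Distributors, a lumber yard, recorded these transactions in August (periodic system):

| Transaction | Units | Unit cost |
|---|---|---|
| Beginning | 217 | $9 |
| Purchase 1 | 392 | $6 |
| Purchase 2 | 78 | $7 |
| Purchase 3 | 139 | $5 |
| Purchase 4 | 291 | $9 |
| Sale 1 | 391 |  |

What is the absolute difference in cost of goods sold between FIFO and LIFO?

$122

FIFO COGS: 217 @ $9 + 174 @ $6 = $2,997
LIFO COGS: 291 @ $9 + 100 @ $5 = $3,119
Difference = |$2,997 − $3,119| = $122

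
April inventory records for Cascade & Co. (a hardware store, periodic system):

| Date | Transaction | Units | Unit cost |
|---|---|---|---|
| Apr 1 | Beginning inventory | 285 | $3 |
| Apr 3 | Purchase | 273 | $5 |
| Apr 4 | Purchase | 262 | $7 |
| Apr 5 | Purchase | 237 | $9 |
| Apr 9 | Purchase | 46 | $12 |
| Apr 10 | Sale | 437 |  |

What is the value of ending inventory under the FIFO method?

Apr 10, 437 sold [FIFO — oldest first]: 285 @ $3 + 152 @ $5 = $1,615
Ending inventory: 121 @ $5 + 262 @ $7 + 237 @ $9 + 46 @ $12 = $5,124
Check: goods available $6,739 = COGS $1,615 + ending $5,124

Ending inventory = $5,124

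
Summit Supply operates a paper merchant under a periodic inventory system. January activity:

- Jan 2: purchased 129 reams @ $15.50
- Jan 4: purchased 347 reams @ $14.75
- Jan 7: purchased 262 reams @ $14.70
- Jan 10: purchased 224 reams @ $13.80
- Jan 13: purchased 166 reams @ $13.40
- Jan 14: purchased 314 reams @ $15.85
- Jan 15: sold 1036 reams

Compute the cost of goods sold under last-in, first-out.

Jan 15, 1036 sold [LIFO — newest first]: 314 @ $15.85 + 166 @ $13.40 + 224 @ $13.80 + 262 @ $14.70 + 70 @ $14.75 = $15,176.40
Ending inventory: 129 @ $15.50 + 277 @ $14.75 = $6,085.25
Check: goods available $21,261.65 = COGS $15,176.40 + ending $6,085.25

COGS = $15,176.40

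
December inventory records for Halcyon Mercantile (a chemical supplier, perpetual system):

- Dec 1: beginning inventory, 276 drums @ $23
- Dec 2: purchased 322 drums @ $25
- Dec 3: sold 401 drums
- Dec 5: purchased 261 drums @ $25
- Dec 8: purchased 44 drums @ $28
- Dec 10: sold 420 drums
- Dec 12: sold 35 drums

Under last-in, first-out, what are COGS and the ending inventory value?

Dec 3, 401 sold [LIFO — newest first]: 322 @ $25 + 79 @ $23 = $9,867
Dec 10, 420 sold [LIFO — newest first]: 44 @ $28 + 261 @ $25 + 115 @ $23 = $10,402
Dec 12, 35 sold [LIFO — newest first]: 35 @ $23 = $805
Total COGS = $9,867 + $10,402 + $805 = $21,074
Ending inventory: 47 @ $23 = $1,081
Check: goods available $22,155 = COGS $21,074 + ending $1,081

COGS = $21,074; ending inventory = $1,081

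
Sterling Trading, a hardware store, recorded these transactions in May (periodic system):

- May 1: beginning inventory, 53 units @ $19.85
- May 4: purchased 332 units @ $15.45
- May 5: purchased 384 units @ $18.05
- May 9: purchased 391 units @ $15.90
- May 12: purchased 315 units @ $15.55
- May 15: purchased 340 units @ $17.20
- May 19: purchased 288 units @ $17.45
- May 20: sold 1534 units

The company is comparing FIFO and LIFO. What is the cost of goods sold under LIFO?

COGS = $25,598.75

FIFO COGS: 53 @ $19.85 + 332 @ $15.45 + 384 @ $18.05 + 391 @ $15.90 + 315 @ $15.55 + 59 @ $17.20 = $25,242.60
LIFO COGS: 288 @ $17.45 + 340 @ $17.20 + 315 @ $15.55 + 391 @ $15.90 + 200 @ $18.05 = $25,598.75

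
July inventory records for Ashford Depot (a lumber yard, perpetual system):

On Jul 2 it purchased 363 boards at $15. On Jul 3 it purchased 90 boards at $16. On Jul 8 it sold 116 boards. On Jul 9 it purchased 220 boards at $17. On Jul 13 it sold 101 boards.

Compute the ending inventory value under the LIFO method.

Jul 8, 116 sold [LIFO — newest first]: 90 @ $16 + 26 @ $15 = $1,830
Jul 13, 101 sold [LIFO — newest first]: 101 @ $17 = $1,717
Total COGS = $1,830 + $1,717 = $3,547
Ending inventory: 337 @ $15 + 119 @ $17 = $7,078

Ending inventory = $7,078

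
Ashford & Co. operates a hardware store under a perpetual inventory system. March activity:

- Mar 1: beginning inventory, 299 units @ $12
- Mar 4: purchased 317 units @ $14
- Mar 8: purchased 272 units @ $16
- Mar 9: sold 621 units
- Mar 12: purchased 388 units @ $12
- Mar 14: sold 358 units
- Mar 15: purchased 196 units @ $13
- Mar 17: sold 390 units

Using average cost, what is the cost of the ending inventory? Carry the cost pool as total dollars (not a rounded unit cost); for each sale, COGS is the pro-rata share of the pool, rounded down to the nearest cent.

After Mar 1: 299 on hand, pool $3,588.00 (≈ $12.0000 each)
After Mar 4: 616 on hand, pool $8,026.00 (≈ $13.0292 each)
After Mar 8: 888 on hand, pool $12,378.00 (≈ $13.9392 each)
Mar 9, sell 621: 621/888 × $12,378.00 → $8,656.23
After Mar 12: 655 on hand, pool $8,377.77 (≈ $12.7905 each)
Mar 14, sell 358: 358/655 × $8,377.77 → $4,578.99
After Mar 15: 493 on hand, pool $6,346.78 (≈ $12.8738 each)
Mar 17, sell 390: 390/493 × $6,346.78 → $5,020.77
Total COGS = $8,656.23 + $4,578.99 + $5,020.77 = $18,255.99
Ending inventory (cost pool remaining) = $1,326.01
Check: goods available $19,582.00 = COGS $18,255.99 + ending $1,326.01

Ending inventory = $1,326.01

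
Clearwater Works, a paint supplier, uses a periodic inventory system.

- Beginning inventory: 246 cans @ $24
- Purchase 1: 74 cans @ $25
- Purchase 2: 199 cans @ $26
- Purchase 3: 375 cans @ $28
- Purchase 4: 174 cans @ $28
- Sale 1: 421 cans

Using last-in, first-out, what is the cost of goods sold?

COGS = $11,788

Sale 1 (421) [LIFO — newest first]: 174 @ $28 + 247 @ $28 = $11,788
Ending inventory: 246 @ $24 + 74 @ $25 + 199 @ $26 + 128 @ $28 = $16,512
Check: goods available $28,300 = COGS $11,788 + ending $16,512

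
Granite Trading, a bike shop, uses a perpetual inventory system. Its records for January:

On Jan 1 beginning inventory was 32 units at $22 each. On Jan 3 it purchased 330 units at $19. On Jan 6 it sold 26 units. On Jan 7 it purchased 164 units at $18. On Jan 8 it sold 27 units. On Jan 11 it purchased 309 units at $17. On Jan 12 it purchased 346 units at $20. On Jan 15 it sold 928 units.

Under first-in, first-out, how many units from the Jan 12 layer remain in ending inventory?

Jan 6, 26 sold [FIFO — oldest first]: 26 @ $22 = $572
Jan 8, 27 sold [FIFO — oldest first]: 6 @ $22 + 21 @ $19 = $531
Jan 15, 928 sold [FIFO — oldest first]: 309 @ $19 + 164 @ $18 + 309 @ $17 + 146 @ $20 = $16,996
Total COGS = $572 + $531 + $16,996 = $18,099
Ending inventory: 200 @ $20 = $4,000

200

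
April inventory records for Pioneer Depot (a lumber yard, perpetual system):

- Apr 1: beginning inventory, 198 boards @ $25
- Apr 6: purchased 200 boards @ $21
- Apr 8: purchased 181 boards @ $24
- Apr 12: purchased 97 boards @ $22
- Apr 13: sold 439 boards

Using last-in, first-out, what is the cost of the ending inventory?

Ending inventory = $5,769

Apr 13, 439 sold [LIFO — newest first]: 97 @ $22 + 181 @ $24 + 161 @ $21 = $9,859
Ending inventory: 198 @ $25 + 39 @ $21 = $5,769
Check: goods available $15,628 = COGS $9,859 + ending $5,769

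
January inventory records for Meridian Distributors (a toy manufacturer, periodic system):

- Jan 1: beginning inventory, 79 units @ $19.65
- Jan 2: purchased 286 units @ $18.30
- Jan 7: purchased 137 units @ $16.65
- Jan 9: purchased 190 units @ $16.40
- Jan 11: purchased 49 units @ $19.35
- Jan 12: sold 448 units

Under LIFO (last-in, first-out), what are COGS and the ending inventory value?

COGS = $7,662.80; ending inventory = $5,468.55

Jan 12, 448 sold [LIFO — newest first]: 49 @ $19.35 + 190 @ $16.40 + 137 @ $16.65 + 72 @ $18.30 = $7,662.80
Ending inventory: 79 @ $19.65 + 214 @ $18.30 = $5,468.55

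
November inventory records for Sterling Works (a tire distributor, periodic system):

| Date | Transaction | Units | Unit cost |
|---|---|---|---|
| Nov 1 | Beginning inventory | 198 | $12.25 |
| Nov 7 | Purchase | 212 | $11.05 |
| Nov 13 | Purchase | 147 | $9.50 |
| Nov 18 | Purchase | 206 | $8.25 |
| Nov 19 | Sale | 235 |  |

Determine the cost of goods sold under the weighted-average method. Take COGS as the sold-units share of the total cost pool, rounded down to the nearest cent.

Nov 19, sell 235: 235/763 × $7,864.10 → $2,422.10
Ending inventory (cost pool remaining) = $5,442.00
Check: goods available $7,864.10 = COGS $2,422.10 + ending $5,442.00

COGS = $2,422.10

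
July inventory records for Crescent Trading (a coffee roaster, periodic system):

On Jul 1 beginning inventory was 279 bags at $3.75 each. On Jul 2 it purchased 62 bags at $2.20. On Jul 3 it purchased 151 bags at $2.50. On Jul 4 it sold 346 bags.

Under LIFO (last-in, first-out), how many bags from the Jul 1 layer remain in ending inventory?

Jul 4, 346 sold [LIFO — newest first]: 151 @ $2.50 + 62 @ $2.20 + 133 @ $3.75 = $1,012.65
Ending inventory: 146 @ $3.75 = $547.50
Check: goods available $1,560.15 = COGS $1,012.65 + ending $547.50

146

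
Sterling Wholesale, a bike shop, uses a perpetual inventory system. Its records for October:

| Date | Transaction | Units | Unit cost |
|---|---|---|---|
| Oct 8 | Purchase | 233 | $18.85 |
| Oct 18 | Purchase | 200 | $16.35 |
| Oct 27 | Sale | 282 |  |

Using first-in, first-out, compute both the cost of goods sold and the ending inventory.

COGS = $5,193.20; ending inventory = $2,468.85

Oct 27, 282 sold [FIFO — oldest first]: 233 @ $18.85 + 49 @ $16.35 = $5,193.20
Ending inventory: 151 @ $16.35 = $2,468.85
Check: goods available $7,662.05 = COGS $5,193.20 + ending $2,468.85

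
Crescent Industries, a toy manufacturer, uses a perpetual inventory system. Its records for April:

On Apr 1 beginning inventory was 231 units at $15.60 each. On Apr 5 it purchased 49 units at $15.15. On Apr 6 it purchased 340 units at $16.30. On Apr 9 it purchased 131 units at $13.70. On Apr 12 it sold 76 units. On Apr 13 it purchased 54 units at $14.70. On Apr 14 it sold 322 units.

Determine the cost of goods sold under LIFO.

Apr 12, 76 sold [LIFO — newest first]: 76 @ $13.70 = $1,041.20
Apr 14, 322 sold [LIFO — newest first]: 54 @ $14.70 + 55 @ $13.70 + 213 @ $16.30 = $5,019.20
Total COGS = $1,041.20 + $5,019.20 = $6,060.40
Ending inventory: 231 @ $15.60 + 49 @ $15.15 + 127 @ $16.30 = $6,416.05

COGS = $6,060.40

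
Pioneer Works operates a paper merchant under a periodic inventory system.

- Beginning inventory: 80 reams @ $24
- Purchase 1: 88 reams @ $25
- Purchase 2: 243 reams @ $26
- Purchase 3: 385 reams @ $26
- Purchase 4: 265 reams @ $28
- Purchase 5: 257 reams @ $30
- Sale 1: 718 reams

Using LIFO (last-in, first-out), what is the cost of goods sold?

Sale 1 (718) [LIFO — newest first]: 257 @ $30 + 265 @ $28 + 196 @ $26 = $20,226
Ending inventory: 80 @ $24 + 88 @ $25 + 243 @ $26 + 189 @ $26 = $15,352
Check: goods available $35,578 = COGS $20,226 + ending $15,352

COGS = $20,226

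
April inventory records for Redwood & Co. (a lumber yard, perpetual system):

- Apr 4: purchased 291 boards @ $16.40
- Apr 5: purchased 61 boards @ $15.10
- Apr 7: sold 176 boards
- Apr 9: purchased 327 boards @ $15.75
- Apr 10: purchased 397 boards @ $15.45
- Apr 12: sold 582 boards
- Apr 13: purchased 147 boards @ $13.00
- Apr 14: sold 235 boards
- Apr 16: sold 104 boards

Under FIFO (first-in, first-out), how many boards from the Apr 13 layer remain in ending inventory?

126

Apr 7, 176 sold [FIFO — oldest first]: 176 @ $16.40 = $2,886.40
Apr 12, 582 sold [FIFO — oldest first]: 115 @ $16.40 + 61 @ $15.10 + 327 @ $15.75 + 79 @ $15.45 = $9,177.90
Apr 14, 235 sold [FIFO — oldest first]: 235 @ $15.45 = $3,630.75
Apr 16, 104 sold [FIFO — oldest first]: 83 @ $15.45 + 21 @ $13.00 = $1,555.35
Total COGS = $2,886.40 + $9,177.90 + $3,630.75 + $1,555.35 = $17,250.40
Ending inventory: 126 @ $13.00 = $1,638.00
Check: goods available $18,888.40 = COGS $17,250.40 + ending $1,638.00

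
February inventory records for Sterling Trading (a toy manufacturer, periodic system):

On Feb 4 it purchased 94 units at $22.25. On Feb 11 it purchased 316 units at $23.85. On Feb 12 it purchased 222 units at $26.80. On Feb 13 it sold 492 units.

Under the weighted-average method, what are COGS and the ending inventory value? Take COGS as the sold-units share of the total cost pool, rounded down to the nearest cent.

Feb 13, sell 492: 492/632 × $15,577.70 → $12,126.94
Ending inventory (cost pool remaining) = $3,450.76
Check: goods available $15,577.70 = COGS $12,126.94 + ending $3,450.76

COGS = $12,126.94; ending inventory = $3,450.76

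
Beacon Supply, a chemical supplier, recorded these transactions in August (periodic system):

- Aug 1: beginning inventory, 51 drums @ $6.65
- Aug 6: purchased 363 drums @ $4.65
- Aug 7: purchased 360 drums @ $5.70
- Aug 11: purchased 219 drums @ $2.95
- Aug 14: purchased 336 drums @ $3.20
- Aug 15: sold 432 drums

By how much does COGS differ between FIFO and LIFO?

$771.30

FIFO COGS: 51 @ $6.65 + 363 @ $4.65 + 18 @ $5.70 = $2,129.70
LIFO COGS: 336 @ $3.20 + 96 @ $2.95 = $1,358.40
Difference = |$2,129.70 − $1,358.40| = $771.30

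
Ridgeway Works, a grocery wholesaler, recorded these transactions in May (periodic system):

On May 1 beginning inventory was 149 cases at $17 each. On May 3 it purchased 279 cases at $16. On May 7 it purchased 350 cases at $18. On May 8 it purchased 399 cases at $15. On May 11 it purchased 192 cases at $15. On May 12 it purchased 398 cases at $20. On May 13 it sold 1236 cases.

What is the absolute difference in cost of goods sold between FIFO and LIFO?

$1,104

FIFO COGS: 149 @ $17 + 279 @ $16 + 350 @ $18 + 399 @ $15 + 59 @ $15 = $20,167
LIFO COGS: 398 @ $20 + 192 @ $15 + 399 @ $15 + 247 @ $18 = $21,271
Difference = |$20,167 − $21,271| = $1,104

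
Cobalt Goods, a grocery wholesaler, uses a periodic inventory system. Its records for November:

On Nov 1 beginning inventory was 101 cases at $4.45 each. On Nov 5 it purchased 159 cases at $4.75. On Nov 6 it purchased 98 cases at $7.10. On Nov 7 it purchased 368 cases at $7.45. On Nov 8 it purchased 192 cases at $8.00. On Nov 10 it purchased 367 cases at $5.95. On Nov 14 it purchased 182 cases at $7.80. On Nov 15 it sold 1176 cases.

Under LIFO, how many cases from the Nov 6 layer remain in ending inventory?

31

Nov 15, 1176 sold [LIFO — newest first]: 182 @ $7.80 + 367 @ $5.95 + 192 @ $8.00 + 368 @ $7.45 + 67 @ $7.10 = $8,356.55
Ending inventory: 101 @ $4.45 + 159 @ $4.75 + 31 @ $7.10 = $1,424.80
Check: goods available $9,781.35 = COGS $8,356.55 + ending $1,424.80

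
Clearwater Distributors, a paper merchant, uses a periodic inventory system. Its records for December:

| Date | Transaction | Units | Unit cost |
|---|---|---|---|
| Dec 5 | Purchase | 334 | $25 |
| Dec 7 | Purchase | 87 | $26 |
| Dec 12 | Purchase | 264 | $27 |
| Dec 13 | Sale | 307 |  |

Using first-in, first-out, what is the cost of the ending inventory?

Ending inventory = $10,065

Dec 13, 307 sold [FIFO — oldest first]: 307 @ $25 = $7,675
Ending inventory: 27 @ $25 + 87 @ $26 + 264 @ $27 = $10,065
Check: goods available $17,740 = COGS $7,675 + ending $10,065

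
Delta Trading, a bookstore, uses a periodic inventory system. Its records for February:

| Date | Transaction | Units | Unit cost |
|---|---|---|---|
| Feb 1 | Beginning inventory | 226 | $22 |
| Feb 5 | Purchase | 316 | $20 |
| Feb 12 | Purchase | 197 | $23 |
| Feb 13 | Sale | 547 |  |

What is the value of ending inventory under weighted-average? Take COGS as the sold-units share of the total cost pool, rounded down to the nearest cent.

Ending inventory = $4,110.99

Feb 13, sell 547: 547/739 × $15,823.00 → $11,712.01
Ending inventory (cost pool remaining) = $4,110.99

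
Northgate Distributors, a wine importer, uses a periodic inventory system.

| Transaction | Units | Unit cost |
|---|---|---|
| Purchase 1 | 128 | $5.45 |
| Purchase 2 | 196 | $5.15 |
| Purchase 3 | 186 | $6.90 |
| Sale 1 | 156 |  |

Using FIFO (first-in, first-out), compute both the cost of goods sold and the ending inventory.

COGS = $841.80; ending inventory = $2,148.60

Sale 1 (156) [FIFO — oldest first]: 128 @ $5.45 + 28 @ $5.15 = $841.80
Ending inventory: 168 @ $5.15 + 186 @ $6.90 = $2,148.60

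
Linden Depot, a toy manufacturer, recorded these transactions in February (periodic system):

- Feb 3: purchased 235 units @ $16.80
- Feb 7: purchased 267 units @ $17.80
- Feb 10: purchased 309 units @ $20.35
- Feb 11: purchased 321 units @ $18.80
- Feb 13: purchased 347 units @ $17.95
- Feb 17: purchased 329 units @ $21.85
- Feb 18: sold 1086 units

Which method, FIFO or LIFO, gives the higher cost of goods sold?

LIFO

FIFO COGS: 235 @ $16.80 + 267 @ $17.80 + 309 @ $20.35 + 275 @ $18.80 = $20,158.75
LIFO COGS: 329 @ $21.85 + 347 @ $17.95 + 321 @ $18.80 + 89 @ $20.35 = $21,263.25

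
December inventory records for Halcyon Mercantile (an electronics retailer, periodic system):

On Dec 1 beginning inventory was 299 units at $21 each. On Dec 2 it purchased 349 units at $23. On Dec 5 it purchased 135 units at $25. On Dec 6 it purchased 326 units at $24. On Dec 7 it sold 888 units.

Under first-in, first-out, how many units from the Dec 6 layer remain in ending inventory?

Dec 7, 888 sold [FIFO — oldest first]: 299 @ $21 + 349 @ $23 + 135 @ $25 + 105 @ $24 = $20,201
Ending inventory: 221 @ $24 = $5,304
Check: goods available $25,505 = COGS $20,201 + ending $5,304

221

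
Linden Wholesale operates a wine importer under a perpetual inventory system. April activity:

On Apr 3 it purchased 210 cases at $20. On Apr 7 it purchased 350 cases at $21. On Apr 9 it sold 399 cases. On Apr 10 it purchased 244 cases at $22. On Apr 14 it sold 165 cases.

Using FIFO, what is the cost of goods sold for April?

Apr 9, 399 sold [FIFO — oldest first]: 210 @ $20 + 189 @ $21 = $8,169
Apr 14, 165 sold [FIFO — oldest first]: 161 @ $21 + 4 @ $22 = $3,469
Total COGS = $8,169 + $3,469 = $11,638
Ending inventory: 240 @ $22 = $5,280

COGS = $11,638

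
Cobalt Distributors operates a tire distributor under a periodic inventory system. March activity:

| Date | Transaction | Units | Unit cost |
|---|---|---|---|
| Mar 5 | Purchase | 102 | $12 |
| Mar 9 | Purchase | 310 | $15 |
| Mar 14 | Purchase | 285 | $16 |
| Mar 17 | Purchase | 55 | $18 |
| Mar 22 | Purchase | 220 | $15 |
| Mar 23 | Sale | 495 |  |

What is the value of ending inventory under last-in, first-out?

Ending inventory = $6,914

Mar 23, 495 sold [LIFO — newest first]: 220 @ $15 + 55 @ $18 + 220 @ $16 = $7,810
Ending inventory: 102 @ $12 + 310 @ $15 + 65 @ $16 = $6,914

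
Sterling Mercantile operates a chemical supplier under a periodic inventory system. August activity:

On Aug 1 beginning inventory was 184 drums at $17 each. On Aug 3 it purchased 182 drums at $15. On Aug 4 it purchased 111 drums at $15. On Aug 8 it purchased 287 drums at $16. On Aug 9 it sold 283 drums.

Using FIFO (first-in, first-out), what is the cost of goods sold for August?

Aug 9, 283 sold [FIFO — oldest first]: 184 @ $17 + 99 @ $15 = $4,613
Ending inventory: 83 @ $15 + 111 @ $15 + 287 @ $16 = $7,502

COGS = $4,613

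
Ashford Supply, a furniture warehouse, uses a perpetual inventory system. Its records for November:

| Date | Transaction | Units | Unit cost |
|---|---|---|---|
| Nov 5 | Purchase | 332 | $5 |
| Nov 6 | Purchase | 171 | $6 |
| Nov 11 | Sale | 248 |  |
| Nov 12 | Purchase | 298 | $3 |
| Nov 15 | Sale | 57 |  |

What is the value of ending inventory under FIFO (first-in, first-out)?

Ending inventory = $2,055

Nov 11, 248 sold [FIFO — oldest first]: 248 @ $5 = $1,240
Nov 15, 57 sold [FIFO — oldest first]: 57 @ $5 = $285
Total COGS = $1,240 + $285 = $1,525
Ending inventory: 27 @ $5 + 171 @ $6 + 298 @ $3 = $2,055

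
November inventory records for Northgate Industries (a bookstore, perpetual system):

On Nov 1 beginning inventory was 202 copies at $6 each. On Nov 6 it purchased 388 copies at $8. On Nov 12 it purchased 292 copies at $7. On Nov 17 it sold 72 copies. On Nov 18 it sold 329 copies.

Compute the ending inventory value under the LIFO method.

Ending inventory = $3,444

Nov 17, 72 sold [LIFO — newest first]: 72 @ $7 = $504
Nov 18, 329 sold [LIFO — newest first]: 220 @ $7 + 109 @ $8 = $2,412
Total COGS = $504 + $2,412 = $2,916
Ending inventory: 202 @ $6 + 279 @ $8 = $3,444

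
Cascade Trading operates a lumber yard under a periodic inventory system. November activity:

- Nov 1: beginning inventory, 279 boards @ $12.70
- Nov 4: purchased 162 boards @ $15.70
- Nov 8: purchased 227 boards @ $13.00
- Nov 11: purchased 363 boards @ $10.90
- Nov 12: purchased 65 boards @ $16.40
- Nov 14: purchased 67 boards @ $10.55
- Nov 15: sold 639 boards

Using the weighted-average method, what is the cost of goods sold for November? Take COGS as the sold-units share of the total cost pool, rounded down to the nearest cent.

Nov 15, sell 639: 639/1163 × $14,767.25 → $8,113.73
Ending inventory (cost pool remaining) = $6,653.52

COGS = $8,113.73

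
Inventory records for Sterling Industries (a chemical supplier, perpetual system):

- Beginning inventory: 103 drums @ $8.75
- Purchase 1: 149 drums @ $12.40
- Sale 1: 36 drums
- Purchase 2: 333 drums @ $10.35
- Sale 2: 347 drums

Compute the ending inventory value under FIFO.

Sale 1 (36) [FIFO — oldest first]: 36 @ $8.75 = $315.00
Sale 2 (347) [FIFO — oldest first]: 67 @ $8.75 + 149 @ $12.40 + 131 @ $10.35 = $3,789.70
Total COGS = $315.00 + $3,789.70 = $4,104.70
Ending inventory: 202 @ $10.35 = $2,090.70
Check: goods available $6,195.40 = COGS $4,104.70 + ending $2,090.70

Ending inventory = $2,090.70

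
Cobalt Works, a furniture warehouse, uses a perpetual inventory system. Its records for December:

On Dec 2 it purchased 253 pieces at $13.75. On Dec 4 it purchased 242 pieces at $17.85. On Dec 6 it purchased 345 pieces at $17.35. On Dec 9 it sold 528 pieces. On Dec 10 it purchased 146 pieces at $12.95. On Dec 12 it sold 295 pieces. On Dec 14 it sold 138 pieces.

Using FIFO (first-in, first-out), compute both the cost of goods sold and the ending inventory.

COGS = $15,351.15; ending inventory = $323.75

Dec 9, 528 sold [FIFO — oldest first]: 253 @ $13.75 + 242 @ $17.85 + 33 @ $17.35 = $8,371.00
Dec 12, 295 sold [FIFO — oldest first]: 295 @ $17.35 = $5,118.25
Dec 14, 138 sold [FIFO — oldest first]: 17 @ $17.35 + 121 @ $12.95 = $1,861.90
Total COGS = $8,371.00 + $5,118.25 + $1,861.90 = $15,351.15
Ending inventory: 25 @ $12.95 = $323.75
Check: goods available $15,674.90 = COGS $15,351.15 + ending $323.75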